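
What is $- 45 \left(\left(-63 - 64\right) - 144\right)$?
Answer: $12195$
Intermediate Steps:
$- 45 \left(\left(-63 - 64\right) - 144\right) = - 45 \left(-127 - 144\right) = \left(-45\right) \left(-271\right) = 12195$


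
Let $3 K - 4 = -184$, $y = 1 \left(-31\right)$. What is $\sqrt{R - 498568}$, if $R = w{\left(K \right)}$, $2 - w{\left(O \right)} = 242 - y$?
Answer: $i \sqrt{498839} \approx 706.29 i$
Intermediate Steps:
$y = -31$
$K = -60$ ($K = \frac{4}{3} + \frac{1}{3} \left(-184\right) = \frac{4}{3} - \frac{184}{3} = -60$)
$w{\left(O \right)} = -271$ ($w{\left(O \right)} = 2 - \left(242 - -31\right) = 2 - \left(242 + 31\right) = 2 - 273 = -271$)
$R = -271$
$\sqrt{R - 498568} = \sqrt{-271 - 498568} = \sqrt{-498839} = i \sqrt{498839}$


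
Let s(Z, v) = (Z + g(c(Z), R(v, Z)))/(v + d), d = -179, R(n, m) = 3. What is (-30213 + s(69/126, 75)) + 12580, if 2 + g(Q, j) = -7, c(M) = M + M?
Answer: -77020589/4368 ≈ -17633.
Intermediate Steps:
c(M) = 2*M
g(Q, j) = -9 (g(Q, j) = -2 - 7 = -9)
s(Z, v) = (-9 + Z)/(-179 + v) (s(Z, v) = (Z - 9)/(v - 179) = (-9 + Z)/(-179 + v))
(-30213 + s(69/126, 75)) + 12580 = (-30213 + (-9 + 69/126)/(-179 + 75)) + 12580 = (-30213 + (-9 + 69*(1/126))/(-104)) + 12580 = (-30213 - (-9 + 23/42)/104) + 12580 = (-30213 - 1/104*(-355/42)) + 12580 = (-30213 + 355/4368) + 12580 = -131970029/4368 + 12580 = -77020589/4368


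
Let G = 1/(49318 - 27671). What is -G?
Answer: -1/21647 ≈ -4.6196e-5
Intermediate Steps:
G = 1/21647 ≈ 4.6196e-5
-G = -1*1/21647 = -1/21647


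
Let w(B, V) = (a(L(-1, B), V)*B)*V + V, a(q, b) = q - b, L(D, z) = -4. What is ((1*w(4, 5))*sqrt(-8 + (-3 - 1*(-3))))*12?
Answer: -4200*I*sqrt(2) ≈ -5939.7*I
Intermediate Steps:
w(B, V) = V + B*V*(-4 - V) (w(B, V) = ((-4 - V)*B)*V + V = (B*(-4 - V))*V + V = B*V*(-4 - V) + V = V + B*V*(-4 - V))
((1*w(4, 5))*sqrt(-8 + (-3 - 1*(-3))))*12 = ((1*(-1*5*(-1 + 4*(4 + 5))))*sqrt(-8 + (-3 - 1*(-3))))*12 = ((1*(-1*5*(-1 + 4*9)))*sqrt(-8 + (-3 + 3)))*12 = ((1*(-1*5*(-1 + 36)))*sqrt(-8 + 0))*12 = ((1*(-1*5*35))*sqrt(-8))*12 = ((1*(-175))*(2*I*sqrt(2)))*12 = -350*I*sqrt(2)*12 = -4200*I*sqrt(2)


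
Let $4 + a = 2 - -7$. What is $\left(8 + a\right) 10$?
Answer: $130$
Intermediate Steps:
$a = 5$ ($a = -4 + \left(2 - -7\right) = -4 + \left(2 + 7\right) = -4 + 9 = 5$)
$\left(8 + a\right) 10 = \left(8 + 5\right) 10 = 13 \cdot 10 = 130$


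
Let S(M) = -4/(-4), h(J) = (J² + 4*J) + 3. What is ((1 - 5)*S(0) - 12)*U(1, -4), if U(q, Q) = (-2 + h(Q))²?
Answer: -16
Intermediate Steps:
h(J) = 3 + J² + 4*J
S(M) = 1 (S(M) = -4*(-¼) = 1)
U(q, Q) = (1 + Q² + 4*Q)² (U(q, Q) = (-2 + (3 + Q² + 4*Q))² = (1 + Q² + 4*Q)²)
((1 - 5)*S(0) - 12)*U(1, -4) = ((1 - 5)*1 - 12)*(1 + (-4)² + 4*(-4))² = (-4*1 - 12)*(1 + 16 - 16)² = (-4 - 12)*1² = -16*1 = -16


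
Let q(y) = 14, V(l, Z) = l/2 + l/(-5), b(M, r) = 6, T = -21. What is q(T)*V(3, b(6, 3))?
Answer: 63/5 ≈ 12.600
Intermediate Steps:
V(l, Z) = 3*l/10 (V(l, Z) = l*(1/2) + l*(-1/5) = l/2 - l/5 = 3*l/10)
q(T)*V(3, b(6, 3)) = 14*((3/10)*3) = 14*(9/10) = 63/5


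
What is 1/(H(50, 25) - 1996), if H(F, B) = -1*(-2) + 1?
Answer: -1/1993 ≈ -0.00050176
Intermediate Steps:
H(F, B) = 3 (H(F, B) = 2 + 1 = 3)
1/(H(50, 25) - 1996) = 1/(3 - 1996) = 1/(-1993) = -1/1993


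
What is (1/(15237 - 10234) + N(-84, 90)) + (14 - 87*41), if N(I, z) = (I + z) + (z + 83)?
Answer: -16880121/5003 ≈ -3374.0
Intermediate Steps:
N(I, z) = 83 + I + 2*z (N(I, z) = (I + z) + (83 + z) = 83 + I + 2*z)
(1/(15237 - 10234) + N(-84, 90)) + (14 - 87*41) = (1/(15237 - 10234) + (83 - 84 + 2*90)) + (14 - 87*41) = (1/5003 + (83 - 84 + 180)) + (14 - 3567) = (1/5003 + 179) - 3553 = 895538/5003 - 3553 = -16880121/5003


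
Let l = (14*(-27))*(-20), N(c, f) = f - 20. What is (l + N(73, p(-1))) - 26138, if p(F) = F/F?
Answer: -18597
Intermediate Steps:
p(F) = 1
N(c, f) = -20 + f
l = 7560 (l = -378*(-20) = 7560)
(l + N(73, p(-1))) - 26138 = (7560 + (-20 + 1)) - 26138 = (7560 - 19) - 26138 = 7541 - 26138 = -18597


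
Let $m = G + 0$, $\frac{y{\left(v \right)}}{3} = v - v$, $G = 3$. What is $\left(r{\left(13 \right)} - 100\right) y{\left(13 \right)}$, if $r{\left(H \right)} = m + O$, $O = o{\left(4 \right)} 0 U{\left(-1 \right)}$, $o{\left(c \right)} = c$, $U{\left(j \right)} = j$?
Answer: $0$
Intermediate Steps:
$y{\left(v \right)} = 0$ ($y{\left(v \right)} = 3 \left(v - v\right) = 3 \cdot 0 = 0$)
$m = 3$ ($m = 3 + 0 = 3$)
$O = 0$ ($O = 4 \cdot 0 \left(-1\right) = 0 \left(-1\right) = 0$)
$r{\left(H \right)} = 3$ ($r{\left(H \right)} = 3 + 0 = 3$)
$\left(r{\left(13 \right)} - 100\right) y{\left(13 \right)} = \left(3 - 100\right) 0 = \left(-97\right) 0 = 0$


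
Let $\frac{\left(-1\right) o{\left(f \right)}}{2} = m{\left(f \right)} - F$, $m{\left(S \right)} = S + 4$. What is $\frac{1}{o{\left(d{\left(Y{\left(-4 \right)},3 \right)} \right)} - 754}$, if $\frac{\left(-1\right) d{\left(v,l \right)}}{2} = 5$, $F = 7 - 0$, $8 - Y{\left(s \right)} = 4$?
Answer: $- \frac{1}{728} \approx -0.0013736$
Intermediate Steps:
$Y{\left(s \right)} = 4$ ($Y{\left(s \right)} = 8 - 4 = 4$)
$m{\left(S \right)} = 4 + S$
$F = 7$ ($F = 7 + 0 = 7$)
$d{\left(v,l \right)} = -10$ ($d{\left(v,l \right)} = \left(-2\right) 5 = -10$)
$o{\left(f \right)} = 6 - 2 f$ ($o{\left(f \right)} = - 2 \left(\left(4 + f\right) - 7\right) = - 2 \left(-3 + f\right) = 6 - 2 f$)
$\frac{1}{o{\left(d{\left(Y{\left(-4 \right)},3 \right)} \right)} - 754} = \frac{1}{\left(6 - -20\right) - 754} = \frac{1}{\left(6 + 20\right) - 754} = \frac{1}{26 - 754} = \frac{1}{-728} = - \frac{1}{728}$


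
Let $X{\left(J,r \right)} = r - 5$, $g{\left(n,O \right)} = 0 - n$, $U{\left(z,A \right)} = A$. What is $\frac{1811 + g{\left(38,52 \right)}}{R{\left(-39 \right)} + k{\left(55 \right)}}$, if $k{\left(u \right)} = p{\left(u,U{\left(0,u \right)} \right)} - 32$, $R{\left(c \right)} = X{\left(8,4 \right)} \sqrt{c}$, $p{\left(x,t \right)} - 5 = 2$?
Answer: $- \frac{44325}{664} + \frac{1773 i \sqrt{39}}{664} \approx -66.755 + 16.675 i$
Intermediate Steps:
$g{\left(n,O \right)} = - n$
$p{\left(x,t \right)} = 7$ ($p{\left(x,t \right)} = 5 + 2 = 7$)
$X{\left(J,r \right)} = -5 + r$
$R{\left(c \right)} = - \sqrt{c}$ ($R{\left(c \right)} = \left(-5 + 4\right) \sqrt{c} = - \sqrt{c}$)
$k{\left(u \right)} = -25$ ($k{\left(u \right)} = 7 - 32 = -25$)
$\frac{1811 + g{\left(38,52 \right)}}{R{\left(-39 \right)} + k{\left(55 \right)}} = \frac{1811 - 38}{- \sqrt{-39} - 25} = \frac{1811 - 38}{- i \sqrt{39} - 25} = \frac{1773}{- i \sqrt{39} - 25} = \frac{1773}{-25 - i \sqrt{39}}$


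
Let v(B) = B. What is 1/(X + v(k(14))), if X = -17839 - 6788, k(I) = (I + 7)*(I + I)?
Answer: -1/24039 ≈ -4.1599e-5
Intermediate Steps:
k(I) = 2*I*(7 + I) (k(I) = (7 + I)*(2*I) = 2*I*(7 + I))
X = -24627
1/(X + v(k(14))) = 1/(-24627 + 2*14*(7 + 14)) = 1/(-24627 + 2*14*21) = 1/(-24627 + 588) = 1/(-24039) = -1/24039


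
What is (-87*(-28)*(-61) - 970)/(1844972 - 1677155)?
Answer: -149566/167817 ≈ -0.89124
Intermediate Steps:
(-87*(-28)*(-61) - 970)/(1844972 - 1677155) = (2436*(-61) - 970)/167817 = (-148596 - 970)*(1/167817) = -149566*1/167817 = -149566/167817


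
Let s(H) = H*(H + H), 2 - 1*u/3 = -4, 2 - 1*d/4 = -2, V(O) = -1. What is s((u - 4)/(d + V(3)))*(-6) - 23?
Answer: -2509/75 ≈ -33.453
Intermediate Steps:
d = 16 (d = 8 - 4*(-2) = 8 + 8 = 16)
u = 18 (u = 6 - 3*(-4) = 6 + 12 = 18)
s(H) = 2*H² (s(H) = H*(2*H) = 2*H²)
s((u - 4)/(d + V(3)))*(-6) - 23 = (2*((18 - 4)/(16 - 1))²)*(-6) - 23 = (2*(14/15)²)*(-6) - 23 = (2*(196/225))*(-6) - 23 = (392/225)*(-6) - 23 = -784/75 - 23 = -2509/75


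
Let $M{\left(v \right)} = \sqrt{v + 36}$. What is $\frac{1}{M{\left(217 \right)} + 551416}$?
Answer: $\frac{551416}{304059604803} - \frac{\sqrt{253}}{304059604803} \approx 1.8135 \cdot 10^{-6}$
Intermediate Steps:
$M{\left(v \right)} = \sqrt{36 + v}$
$\frac{1}{M{\left(217 \right)} + 551416} = \frac{1}{\sqrt{36 + 217} + 551416} = \frac{1}{\sqrt{253} + 551416} = \frac{1}{551416 + \sqrt{253}}$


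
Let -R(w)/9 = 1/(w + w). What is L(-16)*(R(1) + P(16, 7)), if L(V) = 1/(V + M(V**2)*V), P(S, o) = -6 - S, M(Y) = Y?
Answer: 53/8224 ≈ 0.0064446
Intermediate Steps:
R(w) = -9/(2*w) (R(w) = -9/(w + w) = -9*1/(2*w) = -9/(2*w))
L(V) = 1/(V + V**3) (L(V) = 1/(V + V**2*V) = 1/(V + V**3))
L(-16)*(R(1) + P(16, 7)) = (-9/2/1 + (-6 - 1*16))/(-16 + (-16)**3) = (-9/2*1 + (-6 - 16))/(-16 - 4096) = (-9/2 - 22)/(-4112) = -1/4112*(-53/2) = 53/8224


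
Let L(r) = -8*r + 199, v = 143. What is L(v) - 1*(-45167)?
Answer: 44222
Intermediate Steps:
L(r) = 199 - 8*r
L(v) - 1*(-45167) = (199 - 8*143) - 1*(-45167) = (199 - 1144) + 45167 = -945 + 45167 = 44222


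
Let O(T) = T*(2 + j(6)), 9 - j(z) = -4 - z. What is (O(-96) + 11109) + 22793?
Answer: 31886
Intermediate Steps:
j(z) = 13 + z (j(z) = 9 - (-4 - z) = 9 + (4 + z) = 13 + z)
O(T) = 21*T (O(T) = T*(2 + (13 + 6)) = T*(2 + 19) = T*21 = 21*T)
(O(-96) + 11109) + 22793 = (21*(-96) + 11109) + 22793 = (-2016 + 11109) + 22793 = 9093 + 22793 = 31886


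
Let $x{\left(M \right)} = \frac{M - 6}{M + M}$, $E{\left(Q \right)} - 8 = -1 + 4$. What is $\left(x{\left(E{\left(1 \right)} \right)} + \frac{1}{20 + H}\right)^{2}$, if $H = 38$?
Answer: $\frac{6084}{101761} \approx 0.059787$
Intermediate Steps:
$E{\left(Q \right)} = 11$ ($E{\left(Q \right)} = 8 + \left(-1 + 4\right) = 8 + 3 = 11$)
$x{\left(M \right)} = \frac{-6 + M}{2 M}$
$\left(x{\left(E{\left(1 \right)} \right)} + \frac{1}{20 + H}\right)^{2} = \left(\frac{-6 + 11}{2 \cdot 11} + \frac{1}{20 + 38}\right)^{2} = \left(\frac{1}{2} \cdot \frac{1}{11} \cdot 5 + \frac{1}{58}\right)^{2} = \left(\frac{5}{22} + \frac{1}{58}\right)^{2} = \left(\frac{78}{319}\right)^{2} = \frac{6084}{101761}$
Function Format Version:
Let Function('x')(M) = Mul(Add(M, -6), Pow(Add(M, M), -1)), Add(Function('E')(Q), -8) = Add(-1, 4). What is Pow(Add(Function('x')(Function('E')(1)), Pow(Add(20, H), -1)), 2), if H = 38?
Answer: Rational(6084, 101761) ≈ 0.059787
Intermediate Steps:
Function('E')(Q) = 11 (Function('E')(Q) = Add(8, Add(-1, 4)) = Add(8, 3) = 11)
Function('x')(M) = Mul(Rational(1, 2), Pow(M, -1), Add(-6, M)) (Function('x')(M) = Mul(Add(-6, M), Pow(Mul(2, M), -1)) = Mul(Add(-6, M), Mul(Rational(1, 2), Pow(M, -1))) = Mul(Rational(1, 2), Pow(M, -1), Add(-6, M)))
Pow(Add(Function('x')(Function('E')(1)), Pow(Add(20, H), -1)), 2) = Pow(Add(Mul(Rational(1, 2), Pow(11, -1), Add(-6, 11)), Pow(Add(20, 38), -1)), 2) = Pow(Add(Mul(Rational(1, 2), Rational(1, 11), 5), Pow(58, -1)), 2) = Pow(Add(Rational(5, 22), Rational(1, 58)), 2) = Pow(Rational(78, 319), 2) = Rational(6084, 101761)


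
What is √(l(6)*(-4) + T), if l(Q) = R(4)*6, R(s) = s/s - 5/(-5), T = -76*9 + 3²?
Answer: I*√723 ≈ 26.889*I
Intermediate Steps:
T = -675 (T = -684 + 9 = -675)
R(s) = 2 (R(s) = 1 - 5*(-⅕) = 1 + 1 = 2)
l(Q) = 12 (l(Q) = 2*6 = 12)
√(l(6)*(-4) + T) = √(12*(-4) - 675) = √(-48 - 675) = √(-723) = I*√723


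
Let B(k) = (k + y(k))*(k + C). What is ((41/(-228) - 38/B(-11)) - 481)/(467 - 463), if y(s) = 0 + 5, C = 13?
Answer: -36329/304 ≈ -119.50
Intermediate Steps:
y(s) = 5
B(k) = (5 + k)*(13 + k) (B(k) = (k + 5)*(k + 13) = (5 + k)*(13 + k))
((41/(-228) - 38/B(-11)) - 481)/(467 - 463) = ((41/(-228) - 38/(65 + (-11)² + 18*(-11))) - 481)/(467 - 463) = ((41*(-1/228) - 38/(65 + 121 - 198)) - 481)/4 = ((-41/228 - 38/(-12)) - 481)*(¼) = ((-41/228 - 38*(-1/12)) - 481)*(¼) = ((-41/228 + 19/6) - 481)*(¼) = (227/76 - 481)*(¼) = -36329/76*¼ = -36329/304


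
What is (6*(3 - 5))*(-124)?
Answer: 1488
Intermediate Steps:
(6*(3 - 5))*(-124) = (6*(-2))*(-124) = -12*(-124) = 1488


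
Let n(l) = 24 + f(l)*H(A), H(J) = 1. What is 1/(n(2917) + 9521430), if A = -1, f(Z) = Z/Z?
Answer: 1/9521455 ≈ 1.0503e-7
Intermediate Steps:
f(Z) = 1
n(l) = 25 (n(l) = 24 + 1*1 = 24 + 1 = 25)
1/(n(2917) + 9521430) = 1/(25 + 9521430) = 1/9521455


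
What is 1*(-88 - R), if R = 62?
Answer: -150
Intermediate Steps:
1*(-88 - R) = 1*(-88 - 1*62) = 1*(-88 - 62) = 1*(-150) = -150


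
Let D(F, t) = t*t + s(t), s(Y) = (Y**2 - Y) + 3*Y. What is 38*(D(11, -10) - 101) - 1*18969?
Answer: -15967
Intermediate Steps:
s(Y) = Y**2 + 2*Y
D(F, t) = t**2 + t*(2 + t) (D(F, t) = t*t + t*(2 + t) = t**2 + t*(2 + t))
38*(D(11, -10) - 101) - 1*18969 = 38*(2*(-10)*(1 - 10) - 101) - 1*18969 = 38*(2*(-10)*(-9) - 101) - 18969 = 38*(180 - 101) - 18969 = 38*79 - 18969 = 3002 - 18969 = -15967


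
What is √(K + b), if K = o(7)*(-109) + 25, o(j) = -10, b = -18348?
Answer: I*√17233 ≈ 131.27*I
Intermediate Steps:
K = 1115 (K = -10*(-109) + 25 = 1090 + 25 = 1115)
√(K + b) = √(1115 - 18348) = √(-17233) = I*√17233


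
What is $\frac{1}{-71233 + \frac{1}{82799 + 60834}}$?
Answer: $- \frac{143633}{10231409488} \approx -1.4038 \cdot 10^{-5}$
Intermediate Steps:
$\frac{1}{-71233 + \frac{1}{82799 + 60834}} = \frac{1}{-71233 + \frac{1}{143633}} = \frac{1}{- \frac{10231409488}{143633}} = - \frac{143633}{10231409488}$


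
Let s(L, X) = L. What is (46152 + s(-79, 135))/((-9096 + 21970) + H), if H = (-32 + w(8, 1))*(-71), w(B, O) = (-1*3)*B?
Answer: 46073/16850 ≈ 2.7343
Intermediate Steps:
w(B, O) = -3*B
H = 3976 (H = (-32 - 3*8)*(-71) = (-32 - 24)*(-71) = -56*(-71) = 3976)
(46152 + s(-79, 135))/((-9096 + 21970) + H) = (46152 - 79)/((-9096 + 21970) + 3976) = 46073/(12874 + 3976) = 46073/16850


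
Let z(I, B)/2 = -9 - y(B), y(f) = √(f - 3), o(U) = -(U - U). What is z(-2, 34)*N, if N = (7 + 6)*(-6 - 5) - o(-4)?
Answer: 2574 + 286*√31 ≈ 4166.4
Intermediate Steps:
o(U) = 0 (o(U) = -1*0 = 0)
y(f) = √(-3 + f)
N = -143 (N = (7 + 6)*(-6 - 5) - 1*0 = 13*(-11) + 0 = -143 + 0 = -143)
z(I, B) = -18 - 2*√(-3 + B) (z(I, B) = 2*(-9 - √(-3 + B)) = -18 - 2*√(-3 + B))
z(-2, 34)*N = (-18 - 2*√(-3 + 34))*(-143) = (-18 - 2*√31)*(-143) = 2574 + 286*√31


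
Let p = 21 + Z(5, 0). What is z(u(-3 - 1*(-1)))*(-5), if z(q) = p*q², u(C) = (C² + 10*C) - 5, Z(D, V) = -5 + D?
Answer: -46305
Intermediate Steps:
u(C) = -5 + C² + 10*C
p = 21 (p = 21 + (-5 + 5) = 21 + 0 = 21)
z(q) = 21*q²
z(u(-3 - 1*(-1)))*(-5) = (21*(-5 + (-3 - 1*(-1))² + 10*(-3 - 1*(-1)))²)*(-5) = (21*(-5 + (-3 + 1)² + 10*(-3 + 1))²)*(-5) = (21*(-5 + (-2)² + 10*(-2))²)*(-5) = (21*(-5 + 4 - 20)²)*(-5) = (21*(-21)²)*(-5) = (21*441)*(-5) = 9261*(-5) = -46305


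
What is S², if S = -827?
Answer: 683929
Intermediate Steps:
S² = (-827)² = 683929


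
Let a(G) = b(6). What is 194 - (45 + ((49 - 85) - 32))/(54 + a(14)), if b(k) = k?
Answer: 11663/60 ≈ 194.38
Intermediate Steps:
a(G) = 6
194 - (45 + ((49 - 85) - 32))/(54 + a(14)) = 194 - (45 + ((49 - 85) - 32))/(54 + 6) = 194 - (45 + (-36 - 32))/60 = 194 - (45 - 68)/60 = 194 - (-23)/60 = 194 - 1*(-23/60) = 194 + 23/60 = 11663/60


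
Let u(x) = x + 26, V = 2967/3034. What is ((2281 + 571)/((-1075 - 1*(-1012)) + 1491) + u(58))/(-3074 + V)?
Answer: -93146834/3328506993 ≈ -0.027985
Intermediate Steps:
V = 2967/3034 (V = 2967*(1/3034) = 2967/3034 ≈ 0.97792)
u(x) = 26 + x
((2281 + 571)/((-1075 - 1*(-1012)) + 1491) + u(58))/(-3074 + V) = ((2281 + 571)/((-1075 - 1*(-1012)) + 1491) + (26 + 58))/(-3074 + 2967/3034) = (2852/((-1075 + 1012) + 1491) + 84)/(-9323549/3034) = (2852/(-63 + 1491) + 84)*(-3034/9323549) = (2852/1428 + 84)*(-3034/9323549) = (2852*(1/1428) + 84)*(-3034/9323549) = (713/357 + 84)*(-3034/9323549) = (30701/357)*(-3034/9323549) = -93146834/3328506993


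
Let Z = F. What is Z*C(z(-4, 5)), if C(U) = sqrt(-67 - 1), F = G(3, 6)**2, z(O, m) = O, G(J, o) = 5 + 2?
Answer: 98*I*sqrt(17) ≈ 404.06*I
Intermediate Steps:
G(J, o) = 7
F = 49 (F = 7**2 = 49)
C(U) = 2*I*sqrt(17) (C(U) = sqrt(-68) = 2*I*sqrt(17))
Z = 49
Z*C(z(-4, 5)) = 49*(2*I*sqrt(17)) = 98*I*sqrt(17)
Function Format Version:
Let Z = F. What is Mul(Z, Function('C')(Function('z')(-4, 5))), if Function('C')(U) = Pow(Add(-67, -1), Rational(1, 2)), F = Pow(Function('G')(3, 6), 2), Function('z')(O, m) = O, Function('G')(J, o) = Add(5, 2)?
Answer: Mul(98, I, Pow(17, Rational(1, 2))) ≈ Mul(404.06, I)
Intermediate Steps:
Function('G')(J, o) = 7
F = 49 (F = Pow(7, 2) = 49)
Function('C')(U) = Mul(2, I, Pow(17, Rational(1, 2))) (Function('C')(U) = Pow(-68, Rational(1, 2)) = Mul(2, I, Pow(17, Rational(1, 2))))
Z = 49
Mul(Z, Function('C')(Function('z')(-4, 5))) = Mul(49, Mul(2, I, Pow(17, Rational(1, 2)))) = Mul(98, I, Pow(17, Rational(1, 2)))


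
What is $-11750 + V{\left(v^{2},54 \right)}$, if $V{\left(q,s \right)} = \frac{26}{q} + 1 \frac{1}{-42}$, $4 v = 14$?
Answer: $- \frac{3453883}{294} \approx -11748.0$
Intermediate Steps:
$v = \frac{7}{2}$ ($v = \frac{1}{4} \cdot 14 = \frac{7}{2} \approx 3.5$)
$V{\left(q,s \right)} = - \frac{1}{42} + \frac{26}{q}$ ($V{\left(q,s \right)} = \frac{26}{q} + 1 \left(- \frac{1}{42}\right) = \frac{26}{q} - \frac{1}{42} = - \frac{1}{42} + \frac{26}{q}$)
$-11750 + V{\left(v^{2},54 \right)} = -11750 + \frac{1092 - \left(\frac{7}{2}\right)^{2}}{42 \left(\frac{7}{2}\right)^{2}} = -11750 + \frac{1092 - \frac{49}{4}}{42 \cdot \frac{49}{4}} = -11750 + \frac{1}{42} \cdot \frac{4}{49} \left(1092 - \frac{49}{4}\right) = -11750 + \frac{1}{42} \cdot \frac{4}{49} \cdot \frac{4319}{4} = -11750 + \frac{617}{294} = - \frac{3453883}{294}$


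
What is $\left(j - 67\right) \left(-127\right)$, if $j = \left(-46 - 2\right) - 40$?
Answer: $19685$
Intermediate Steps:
$j = -88$ ($j = -48 - 40 = -88$)
$\left(j - 67\right) \left(-127\right) = \left(-88 - 67\right) \left(-127\right) = \left(-155\right) \left(-127\right) = 19685$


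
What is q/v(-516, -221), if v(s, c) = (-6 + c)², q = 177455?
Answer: 177455/51529 ≈ 3.4438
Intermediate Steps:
q/v(-516, -221) = 177455/((-6 - 221)²) = 177455/((-227)²) = 177455/51529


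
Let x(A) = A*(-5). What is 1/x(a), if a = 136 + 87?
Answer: -1/1115 ≈ -0.00089686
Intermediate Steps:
a = 223
x(A) = -5*A
1/x(a) = 1/(-5*223) = 1/(-1115) = -1/1115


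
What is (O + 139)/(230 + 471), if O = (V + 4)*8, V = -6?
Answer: 123/701 ≈ 0.17546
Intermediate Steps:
O = -16 (O = (-6 + 4)*8 = -2*8 = -16)
(O + 139)/(230 + 471) = (-16 + 139)/(230 + 471) = 123/701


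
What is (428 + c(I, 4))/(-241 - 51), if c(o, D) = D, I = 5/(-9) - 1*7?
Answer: -108/73 ≈ -1.4795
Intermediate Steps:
I = -68/9 (I = 5*(-⅑) - 7 = -5/9 - 7 = -68/9 ≈ -7.5556)
(428 + c(I, 4))/(-241 - 51) = (428 + 4)/(-241 - 51) = 432/(-292) = 432*(-1/292) = -108/73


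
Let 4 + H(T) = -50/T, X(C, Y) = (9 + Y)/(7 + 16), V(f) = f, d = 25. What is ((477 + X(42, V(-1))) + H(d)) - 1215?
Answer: -17104/23 ≈ -743.65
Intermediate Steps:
X(C, Y) = 9/23 + Y/23 (X(C, Y) = (9 + Y)/23 = (9 + Y)*(1/23) = 9/23 + Y/23)
H(T) = -4 - 50/T
((477 + X(42, V(-1))) + H(d)) - 1215 = ((477 + (9/23 + (1/23)*(-1))) + (-4 - 50/25)) - 1215 = ((477 + (9/23 - 1/23)) + (-4 - 50*1/25)) - 1215 = ((477 + 8/23) + (-4 - 2)) - 1215 = (10979/23 - 6) - 1215 = 10841/23 - 1215 = -17104/23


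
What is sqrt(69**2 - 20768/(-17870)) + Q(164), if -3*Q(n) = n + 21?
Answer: -185/3 + sqrt(380183526265)/8935 ≈ 7.3418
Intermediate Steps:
Q(n) = -7 - n/3 (Q(n) = -(n + 21)/3 = -(21 + n)/3 = -7 - n/3)
sqrt(69**2 - 20768/(-17870)) + Q(164) = sqrt(69**2 - 20768/(-17870)) + (-7 - 1/3*164) = sqrt(4761 - 20768*(-1/17870)) + (-7 - 164/3) = sqrt(4761 + 10384/8935) - 185/3 = sqrt(42549919/8935) - 185/3 = sqrt(380183526265)/8935 - 185/3 = -185/3 + sqrt(380183526265)/8935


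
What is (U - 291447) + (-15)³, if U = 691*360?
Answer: -46062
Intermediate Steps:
U = 248760
(U - 291447) + (-15)³ = (248760 - 291447) + (-15)³ = -42687 - 3375 = -46062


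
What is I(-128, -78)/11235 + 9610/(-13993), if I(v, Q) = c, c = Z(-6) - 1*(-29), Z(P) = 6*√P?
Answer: -15366079/22458765 + 2*I*√6/3745 ≈ -0.68419 + 0.0013081*I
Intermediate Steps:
c = 29 + 6*I*√6 (c = 6*√(-6) - 1*(-29) = 6*(I*√6) + 29 = 6*I*√6 + 29 = 29 + 6*I*√6 ≈ 29.0 + 14.697*I)
I(v, Q) = 29 + 6*I*√6
I(-128, -78)/11235 + 9610/(-13993) = (29 + 6*I*√6)/11235 + 9610/(-13993) = (29 + 6*I*√6)*(1/11235) + 9610*(-1/13993) = (29/11235 + 2*I*√6/3745) - 9610/13993 = -15366079/22458765 + 2*I*√6/3745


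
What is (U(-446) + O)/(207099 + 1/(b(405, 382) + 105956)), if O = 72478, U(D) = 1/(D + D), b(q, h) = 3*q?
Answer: 1385729067825/3959589236312 ≈ 0.34997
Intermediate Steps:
U(D) = 1/(2*D)
(U(-446) + O)/(207099 + 1/(b(405, 382) + 105956)) = ((1/2)/(-446) + 72478)/(207099 + 1/(3*405 + 105956)) = ((1/2)*(-1/446) + 72478)/(207099 + 1/(1215 + 105956)) = (-1/892 + 72478)/(207099 + 1/107171) = 64650375/(892*(207099 + 1/107171)) = 64650375/(892*(22195006930/107171)) = (64650375/892)*(107171/22195006930) = 1385729067825/3959589236312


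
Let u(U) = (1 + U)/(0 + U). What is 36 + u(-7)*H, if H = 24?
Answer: 396/7 ≈ 56.571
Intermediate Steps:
u(U) = (1 + U)/U
36 + u(-7)*H = 36 + ((1 - 7)/(-7))*24 = 36 - ⅐*(-6)*24 = 36 + (6/7)*24 = 36 + 144/7 = 396/7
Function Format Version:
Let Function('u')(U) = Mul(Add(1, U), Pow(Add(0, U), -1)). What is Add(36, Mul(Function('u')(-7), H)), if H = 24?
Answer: Rational(396, 7) ≈ 56.571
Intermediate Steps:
Function('u')(U) = Mul(Pow(U, -1), Add(1, U)) (Function('u')(U) = Mul(Add(1, U), Pow(U, -1)) = Mul(Pow(U, -1), Add(1, U)))
Add(36, Mul(Function('u')(-7), H)) = Add(36, Mul(Mul(Pow(-7, -1), Add(1, -7)), 24)) = Add(36, Mul(Mul(Rational(-1, 7), -6), 24)) = Add(36, Mul(Rational(6, 7), 24)) = Add(36, Rational(144, 7)) = Rational(396, 7)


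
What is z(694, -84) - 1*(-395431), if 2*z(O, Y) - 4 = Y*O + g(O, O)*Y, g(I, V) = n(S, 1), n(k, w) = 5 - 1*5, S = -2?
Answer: 366285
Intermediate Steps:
n(k, w) = 0 (n(k, w) = 5 - 5 = 0)
g(I, V) = 0
z(O, Y) = 2 + O*Y/2 (z(O, Y) = 2 + (Y*O + 0*Y)/2 = 2 + (O*Y + 0)/2 = 2 + (O*Y)/2 = 2 + O*Y/2)
z(694, -84) - 1*(-395431) = (2 + (½)*694*(-84)) - 1*(-395431) = (2 - 29148) + 395431 = -29146 + 395431 = 366285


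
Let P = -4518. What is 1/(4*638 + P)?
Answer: -1/1966 ≈ -0.00050865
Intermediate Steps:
1/(4*638 + P) = 1/(4*638 - 4518) = 1/(2552 - 4518) = 1/(-1966) = -1/1966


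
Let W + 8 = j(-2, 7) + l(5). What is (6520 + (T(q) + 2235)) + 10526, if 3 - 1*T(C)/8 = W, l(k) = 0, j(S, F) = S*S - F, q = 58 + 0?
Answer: 19393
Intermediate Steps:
q = 58
j(S, F) = S**2 - F
W = -11 (W = -8 + (((-2)**2 - 1*7) + 0) = -8 + ((4 - 7) + 0) = -8 + (-3 + 0) = -8 - 3 = -11)
T(C) = 112 (T(C) = 24 - 8*(-11) = 24 + 88 = 112)
(6520 + (T(q) + 2235)) + 10526 = (6520 + (112 + 2235)) + 10526 = (6520 + 2347) + 10526 = 8867 + 10526 = 19393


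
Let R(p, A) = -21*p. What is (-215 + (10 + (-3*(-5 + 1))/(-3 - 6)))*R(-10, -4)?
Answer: -43330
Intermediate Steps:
(-215 + (10 + (-3*(-5 + 1))/(-3 - 6)))*R(-10, -4) = (-215 + (10 + (-3*(-5 + 1))/(-3 - 6)))*(-21*(-10)) = (-215 + (10 - 3*(-4)/(-9)))*210 = (-215 + (10 + 12*(-⅑)))*210 = (-215 + (10 - 4/3))*210 = (-215 + 26/3)*210 = -619/3*210 = -43330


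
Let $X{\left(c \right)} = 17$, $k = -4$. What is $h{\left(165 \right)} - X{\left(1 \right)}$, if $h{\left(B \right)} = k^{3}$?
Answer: $-81$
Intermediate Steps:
$h{\left(B \right)} = -64$ ($h{\left(B \right)} = \left(-4\right)^{3} = -64$)
$h{\left(165 \right)} - X{\left(1 \right)} = -64 - 17 = -81$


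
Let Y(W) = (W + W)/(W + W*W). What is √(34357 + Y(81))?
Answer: √57754158/41 ≈ 185.36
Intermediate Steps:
Y(W) = 2*W/(W + W²) (Y(W) = (2*W)/(W + W²) = 2*W/(W + W²))
√(34357 + Y(81)) = √(34357 + 2/(1 + 81)) = √(34357 + 2/82) = √(34357 + 2*(1/82)) = √(34357 + 1/41) = √(1408638/41) = √57754158/41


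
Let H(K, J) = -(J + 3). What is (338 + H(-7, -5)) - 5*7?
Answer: 305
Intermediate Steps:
H(K, J) = -3 - J (H(K, J) = -(3 + J) = -3 - J)
(338 + H(-7, -5)) - 5*7 = (338 + (-3 - 1*(-5))) - 5*7 = (338 + (-3 + 5)) - 35 = (338 + 2) - 35 = 340 - 35 = 305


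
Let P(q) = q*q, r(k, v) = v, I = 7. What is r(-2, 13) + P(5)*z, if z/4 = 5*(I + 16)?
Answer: 11513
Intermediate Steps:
P(q) = q²
z = 460 (z = 4*(5*(7 + 16)) = 4*(5*23) = 4*115 = 460)
r(-2, 13) + P(5)*z = 13 + 5²*460 = 13 + 25*460 = 13 + 11500 = 11513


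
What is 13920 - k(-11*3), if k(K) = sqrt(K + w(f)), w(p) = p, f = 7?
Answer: 13920 - I*sqrt(26) ≈ 13920.0 - 5.099*I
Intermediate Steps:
k(K) = sqrt(7 + K) (k(K) = sqrt(K + 7) = sqrt(7 + K))
13920 - k(-11*3) = 13920 - sqrt(7 - 11*3) = 13920 - sqrt(7 - 33) = 13920 - sqrt(-26) = 13920 - I*sqrt(26)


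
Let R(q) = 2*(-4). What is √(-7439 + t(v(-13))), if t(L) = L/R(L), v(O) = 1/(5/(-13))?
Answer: I*√2975470/20 ≈ 86.248*I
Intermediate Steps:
R(q) = -8
v(O) = -13/5 (v(O) = 1/(5*(-1/13)) = 1/(-5/13) = -13/5)
t(L) = -L/8 (t(L) = L/(-8) = L*(-⅛) = -L/8)
√(-7439 + t(v(-13))) = √(-7439 - ⅛*(-13/5)) = √(-7439 + 13/40) = √(-297547/40) = I*√2975470/20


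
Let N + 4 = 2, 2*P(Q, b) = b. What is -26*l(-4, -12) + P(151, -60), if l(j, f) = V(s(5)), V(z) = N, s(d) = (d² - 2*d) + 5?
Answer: 22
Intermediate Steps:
P(Q, b) = b/2
N = -2 (N = -4 + 2 = -2)
s(d) = 5 + d² - 2*d
V(z) = -2
l(j, f) = -2
-26*l(-4, -12) + P(151, -60) = -26*(-2) + (½)*(-60) = 52 - 30 = 22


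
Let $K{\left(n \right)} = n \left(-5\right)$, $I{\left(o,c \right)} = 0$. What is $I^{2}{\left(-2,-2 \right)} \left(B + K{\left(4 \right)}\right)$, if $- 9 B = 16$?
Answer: $0$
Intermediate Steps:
$B = - \frac{16}{9}$ ($B = \left(- \frac{1}{9}\right) 16 = - \frac{16}{9} \approx -1.7778$)
$K{\left(n \right)} = - 5 n$
$I^{2}{\left(-2,-2 \right)} \left(B + K{\left(4 \right)}\right) = 0^{2} \left(- \frac{16}{9} - 20\right) = 0 \left(- \frac{16}{9} - 20\right) = 0 \left(- \frac{196}{9}\right) = 0$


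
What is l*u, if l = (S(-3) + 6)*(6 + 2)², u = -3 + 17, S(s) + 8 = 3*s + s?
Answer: -12544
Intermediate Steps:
S(s) = -8 + 4*s (S(s) = -8 + (3*s + s) = -8 + 4*s)
u = 14
l = -896 (l = ((-8 + 4*(-3)) + 6)*(6 + 2)² = ((-8 - 12) + 6)*8² = (-20 + 6)*64 = -14*64 = -896)
l*u = -896*14 = -12544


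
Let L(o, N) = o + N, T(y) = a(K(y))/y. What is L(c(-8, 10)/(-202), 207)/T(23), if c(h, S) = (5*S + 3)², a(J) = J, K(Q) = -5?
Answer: -179423/202 ≈ -888.23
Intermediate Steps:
c(h, S) = (3 + 5*S)²
T(y) = -5/y
L(o, N) = N + o
L(c(-8, 10)/(-202), 207)/T(23) = (207 + (3 + 5*10)²/(-202))/((-5/23)) = (207 + (3 + 50)²*(-1/202))/((-5*1/23)) = (207 + 53²*(-1/202))/(-5/23) = (207 + 2809*(-1/202))*(-23/5) = (207 - 2809/202)*(-23/5) = (39005/202)*(-23/5) = -179423/202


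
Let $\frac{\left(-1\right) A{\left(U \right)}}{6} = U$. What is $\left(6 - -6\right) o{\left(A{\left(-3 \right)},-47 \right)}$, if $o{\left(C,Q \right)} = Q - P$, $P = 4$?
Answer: $-612$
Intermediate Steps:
$A{\left(U \right)} = - 6 U$
$o{\left(C,Q \right)} = -4 + Q$ ($o{\left(C,Q \right)} = Q - 4 = -4 + Q$)
$\left(6 - -6\right) o{\left(A{\left(-3 \right)},-47 \right)} = \left(6 - -6\right) \left(-4 - 47\right) = \left(6 + 6\right) \left(-51\right) = 12 \left(-51\right) = -612$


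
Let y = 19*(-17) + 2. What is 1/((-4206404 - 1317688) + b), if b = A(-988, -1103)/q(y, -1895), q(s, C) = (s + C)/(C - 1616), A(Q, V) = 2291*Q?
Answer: -554/5047141115 ≈ -1.0977e-7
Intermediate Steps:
y = -321 (y = -323 + 2 = -321)
q(s, C) = (C + s)/(-1616 + C)
b = -1986794147/554 (b = (2291*(-988))/(((-1895 - 321)/(-1616 - 1895))) = -2263508/(-2216/(-3511)) = -2263508/((-1/3511*(-2216))) = -2263508/2216/3511 = -2263508*3511/2216 = -1986794147/554 ≈ -3.5863e+6)
1/((-4206404 - 1317688) + b) = 1/((-4206404 - 1317688) - 1986794147/554) = 1/(-5524092 - 1986794147/554) = 1/(-5047141115/554) = -554/5047141115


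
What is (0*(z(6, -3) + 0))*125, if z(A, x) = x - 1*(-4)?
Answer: 0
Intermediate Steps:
z(A, x) = 4 + x (z(A, x) = x + 4 = 4 + x)
(0*(z(6, -3) + 0))*125 = (0*((4 - 3) + 0))*125 = (0*(1 + 0))*125 = (0*1)*125 = 0*125 = 0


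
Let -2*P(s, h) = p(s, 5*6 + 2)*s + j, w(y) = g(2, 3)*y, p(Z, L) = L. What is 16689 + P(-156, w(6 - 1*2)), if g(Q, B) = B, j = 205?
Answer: 38165/2 ≈ 19083.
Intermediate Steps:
w(y) = 3*y
P(s, h) = -205/2 - 16*s (P(s, h) = -((5*6 + 2)*s + 205)/2 = -((30 + 2)*s + 205)/2 = -(32*s + 205)/2 = -(205 + 32*s)/2 = -205/2 - 16*s)
16689 + P(-156, w(6 - 1*2)) = 16689 + (-205/2 - 16*(-156)) = 16689 + (-205/2 + 2496) = 16689 + 4787/2 = 38165/2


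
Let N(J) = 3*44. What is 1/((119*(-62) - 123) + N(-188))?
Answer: -1/7369 ≈ -0.00013570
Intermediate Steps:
N(J) = 132
1/((119*(-62) - 123) + N(-188)) = 1/((119*(-62) - 123) + 132) = 1/((-7378 - 123) + 132) = 1/(-7501 + 132) = 1/(-7369) = -1/7369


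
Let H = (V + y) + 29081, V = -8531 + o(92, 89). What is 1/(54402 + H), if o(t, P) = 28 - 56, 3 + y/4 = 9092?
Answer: 1/111280 ≈ 8.9863e-6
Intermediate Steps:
y = 36356 (y = -12 + 4*9092 = -12 + 36368 = 36356)
o(t, P) = -28
V = -8559 (V = -8531 - 28 = -8559)
H = 56878 (H = (-8559 + 36356) + 29081 = 27797 + 29081 = 56878)
1/(54402 + H) = 1/(54402 + 56878) = 1/111280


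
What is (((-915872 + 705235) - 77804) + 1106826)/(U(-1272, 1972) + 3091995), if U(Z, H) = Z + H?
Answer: 163677/618539 ≈ 0.26462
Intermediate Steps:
U(Z, H) = H + Z
(((-915872 + 705235) - 77804) + 1106826)/(U(-1272, 1972) + 3091995) = (((-915872 + 705235) - 77804) + 1106826)/((1972 - 1272) + 3091995) = ((-210637 - 77804) + 1106826)/(700 + 3091995) = (-288441 + 1106826)/3092695 = 818385*(1/3092695) = 163677/618539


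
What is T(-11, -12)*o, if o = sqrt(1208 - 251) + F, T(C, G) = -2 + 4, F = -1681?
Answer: -3362 + 2*sqrt(957) ≈ -3300.1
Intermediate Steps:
T(C, G) = 2
o = -1681 + sqrt(957) (o = sqrt(1208 - 251) - 1681 = sqrt(957) - 1681 = -1681 + sqrt(957) ≈ -1650.1)
T(-11, -12)*o = 2*(-1681 + sqrt(957)) = -3362 + 2*sqrt(957)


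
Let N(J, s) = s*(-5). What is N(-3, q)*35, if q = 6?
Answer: -1050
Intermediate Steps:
N(J, s) = -5*s
N(-3, q)*35 = -5*6*35 = -30*35 = -1050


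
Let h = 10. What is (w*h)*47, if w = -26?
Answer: -12220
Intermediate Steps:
(w*h)*47 = -26*10*47 = -260*47 = -12220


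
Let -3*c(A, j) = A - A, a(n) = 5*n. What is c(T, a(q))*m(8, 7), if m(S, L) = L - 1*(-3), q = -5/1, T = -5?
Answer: 0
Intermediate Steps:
q = -5 (q = -5*1 = -5)
m(S, L) = 3 + L (m(S, L) = L + 3 = 3 + L)
c(A, j) = 0 (c(A, j) = -(A - A)/3 = -⅓*0 = 0)
c(T, a(q))*m(8, 7) = 0*(3 + 7) = 0*10 = 0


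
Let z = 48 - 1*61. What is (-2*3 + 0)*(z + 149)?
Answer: -816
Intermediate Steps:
z = -13 (z = 48 - 61 = -13)
(-2*3 + 0)*(z + 149) = (-2*3 + 0)*(-13 + 149) = (-6 + 0)*136 = -6*136 = -816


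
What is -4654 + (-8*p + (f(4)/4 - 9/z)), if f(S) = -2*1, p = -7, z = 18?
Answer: -4599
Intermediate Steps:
f(S) = -2
-4654 + (-8*p + (f(4)/4 - 9/z)) = -4654 + (-8*(-7) + (-2/4 - 9/18)) = -4654 + (56 + (-2*1/4 - 9*1/18)) = -4654 + (56 + (-1/2 - 1/2)) = -4654 + (56 - 1) = -4654 + 55 = -4599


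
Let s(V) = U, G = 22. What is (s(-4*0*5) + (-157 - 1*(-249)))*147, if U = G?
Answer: 16758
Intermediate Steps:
U = 22
s(V) = 22
(s(-4*0*5) + (-157 - 1*(-249)))*147 = (22 + (-157 - 1*(-249)))*147 = (22 + (-157 + 249))*147 = (22 + 92)*147 = 114*147 = 16758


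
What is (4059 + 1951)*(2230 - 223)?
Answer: 12062070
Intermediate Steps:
(4059 + 1951)*(2230 - 223) = 6010*2007 = 12062070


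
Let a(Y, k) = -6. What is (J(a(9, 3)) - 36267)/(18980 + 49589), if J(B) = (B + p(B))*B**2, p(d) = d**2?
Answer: -35187/68569 ≈ -0.51316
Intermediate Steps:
J(B) = B**2*(B + B**2) (J(B) = (B + B**2)*B**2 = B**2*(B + B**2))
(J(a(9, 3)) - 36267)/(18980 + 49589) = ((-6)**3*(1 - 6) - 36267)/(18980 + 49589) = (-216*(-5) - 36267)/68569 = (1080 - 36267)*(1/68569) = -35187*1/68569 = -35187/68569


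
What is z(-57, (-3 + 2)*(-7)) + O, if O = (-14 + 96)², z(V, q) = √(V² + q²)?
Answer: 6724 + √3298 ≈ 6781.4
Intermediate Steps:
O = 6724 (O = 82² = 6724)
z(-57, (-3 + 2)*(-7)) + O = √((-57)² + ((-3 + 2)*(-7))²) + 6724 = √(3249 + (-1*(-7))²) + 6724 = √(3249 + 7²) + 6724 = √(3249 + 49) + 6724 = √3298 + 6724 = 6724 + √3298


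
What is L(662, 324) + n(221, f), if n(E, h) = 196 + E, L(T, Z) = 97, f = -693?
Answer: 514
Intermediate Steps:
L(662, 324) + n(221, f) = 97 + (196 + 221) = 97 + 417 = 514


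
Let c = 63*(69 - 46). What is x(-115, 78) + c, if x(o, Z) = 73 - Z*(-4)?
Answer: 1834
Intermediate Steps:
x(o, Z) = 73 + 4*Z (x(o, Z) = 73 - (-4)*Z = 73 + 4*Z)
c = 1449 (c = 63*23 = 1449)
x(-115, 78) + c = (73 + 4*78) + 1449 = (73 + 312) + 1449 = 385 + 1449 = 1834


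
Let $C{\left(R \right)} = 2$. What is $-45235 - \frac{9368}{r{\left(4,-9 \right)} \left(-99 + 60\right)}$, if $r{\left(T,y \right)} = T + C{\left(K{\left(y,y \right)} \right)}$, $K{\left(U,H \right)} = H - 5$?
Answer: $- \frac{5287811}{117} \approx -45195.0$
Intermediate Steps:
$K{\left(U,H \right)} = -5 + H$
$r{\left(T,y \right)} = 2 + T$ ($r{\left(T,y \right)} = T + 2 = 2 + T$)
$-45235 - \frac{9368}{r{\left(4,-9 \right)} \left(-99 + 60\right)} = -45235 - \frac{9368}{\left(2 + 4\right) \left(-99 + 60\right)} = -45235 - \frac{9368}{6 \left(-39\right)} = -45235 - \frac{9368}{-234} = -45235 - - \frac{4684}{117} = -45235 + \frac{4684}{117} = - \frac{5287811}{117}$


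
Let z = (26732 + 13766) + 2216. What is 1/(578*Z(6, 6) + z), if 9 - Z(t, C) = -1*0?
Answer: 1/47916 ≈ 2.0870e-5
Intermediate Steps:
Z(t, C) = 9 (Z(t, C) = 9 - (-1)*0 = 9 - 1*0 = 9 + 0 = 9)
z = 42714 (z = 40498 + 2216 = 42714)
1/(578*Z(6, 6) + z) = 1/(578*9 + 42714) = 1/(5202 + 42714) = 1/47916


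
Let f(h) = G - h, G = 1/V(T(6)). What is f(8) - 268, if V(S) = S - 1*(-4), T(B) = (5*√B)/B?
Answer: -19572/71 - 5*√6/71 ≈ -275.83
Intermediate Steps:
T(B) = 5/√B
V(S) = 4 + S (V(S) = S + 4 = 4 + S)
G = 1/(4 + 5*√6/6) (G = 1/(4 + 5/√6) = 1/(4 + 5*(√6/6)) = 1/(4 + 5*√6/6) ≈ 0.16553)
f(h) = 24/71 - h - 5*√6/71 (f(h) = (24/71 - 5*√6/71) - h = 24/71 - h - 5*√6/71)
f(8) - 268 = (24/71 - 1*8 - 5*√6/71) - 268 = (24/71 - 8 - 5*√6/71) - 268 = (-544/71 - 5*√6/71) - 268 = -19572/71 - 5*√6/71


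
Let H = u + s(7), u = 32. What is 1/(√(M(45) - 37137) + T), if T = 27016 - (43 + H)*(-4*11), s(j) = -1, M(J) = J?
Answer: 688/20827979 - I*√9273/458215538 ≈ 3.3032e-5 - 2.1016e-7*I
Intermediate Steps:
H = 31 (H = 32 - 1 = 31)
T = 30272 (T = 27016 - (43 + 31)*(-4*11) = 27016 - 74*(-44) = 27016 - 1*(-3256) = 27016 + 3256 = 30272)
1/(√(M(45) - 37137) + T) = 1/(√(45 - 37137) + 30272) = 1/(√(-37092) + 30272) = 1/(2*I*√9273 + 30272) = 1/(30272 + 2*I*√9273)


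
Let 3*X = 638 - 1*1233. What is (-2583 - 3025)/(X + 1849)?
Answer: -2103/619 ≈ -3.3974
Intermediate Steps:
X = -595/3 (X = (638 - 1*1233)/3 = (638 - 1233)/3 = (⅓)*(-595) = -595/3 ≈ -198.33)
(-2583 - 3025)/(X + 1849) = (-2583 - 3025)/(-595/3 + 1849) = -5608/4952/3 = -5608*3/4952 = -2103/619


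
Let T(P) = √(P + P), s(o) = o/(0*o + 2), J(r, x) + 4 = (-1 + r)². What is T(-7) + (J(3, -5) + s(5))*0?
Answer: I*√14 ≈ 3.7417*I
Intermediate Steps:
J(r, x) = -4 + (-1 + r)²
s(o) = o/2 (s(o) = o/(0 + 2) = o/2)
T(P) = √2*√P (T(P) = √(2*P) = √2*√P)
T(-7) + (J(3, -5) + s(5))*0 = √2*√(-7) + ((-4 + (-1 + 3)²) + (½)*5)*0 = √2*(I*√7) + ((-4 + 2²) + 5/2)*0 = I*√14 + ((-4 + 4) + 5/2)*0 = I*√14 + (0 + 5/2)*0 = I*√14 + (5/2)*0 = I*√14 + 0 = I*√14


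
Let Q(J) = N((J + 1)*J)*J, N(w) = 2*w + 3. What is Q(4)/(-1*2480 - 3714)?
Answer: -86/3097 ≈ -0.027769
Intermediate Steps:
N(w) = 3 + 2*w
Q(J) = J*(3 + 2*J*(1 + J)) (Q(J) = (3 + 2*((J + 1)*J))*J = (3 + 2*((1 + J)*J))*J = (3 + 2*(J*(1 + J)))*J = (3 + 2*J*(1 + J))*J = J*(3 + 2*J*(1 + J)))
Q(4)/(-1*2480 - 3714) = (4*(3 + 2*4*(1 + 4)))/(-1*2480 - 3714) = (4*(3 + 2*4*5))/(-2480 - 3714) = (4*(3 + 40))/(-6194) = -2*43/3097 = -1/6194*172 = -86/3097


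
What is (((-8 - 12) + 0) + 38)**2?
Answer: 324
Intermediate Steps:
(((-8 - 12) + 0) + 38)**2 = ((-20 + 0) + 38)**2 = (-20 + 38)**2 = 18**2 = 324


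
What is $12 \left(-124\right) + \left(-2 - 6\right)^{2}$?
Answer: $-1424$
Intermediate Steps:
$12 \left(-124\right) + \left(-2 - 6\right)^{2} = -1488 + \left(-8\right)^{2} = -1488 + 64 = -1424$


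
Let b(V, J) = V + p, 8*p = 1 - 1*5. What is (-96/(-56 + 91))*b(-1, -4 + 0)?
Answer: 144/35 ≈ 4.1143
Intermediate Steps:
p = -1/2 (p = (1 - 1*5)/8 = (1 - 5)/8 = (1/8)*(-4) = -1/2 ≈ -0.50000)
b(V, J) = -1/2 + V (b(V, J) = V - 1/2 = -1/2 + V)
(-96/(-56 + 91))*b(-1, -4 + 0) = (-96/(-56 + 91))*(-1/2 - 1) = (-96/35)*(-3/2) = ((1/35)*(-96))*(-3/2) = -96/35*(-3/2) = 144/35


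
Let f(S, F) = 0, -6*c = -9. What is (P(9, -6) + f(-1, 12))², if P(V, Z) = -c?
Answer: 9/4 ≈ 2.2500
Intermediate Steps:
c = 3/2 (c = -⅙*(-9) = 3/2 ≈ 1.5000)
P(V, Z) = -3/2 (P(V, Z) = -1*3/2 = -3/2)
(P(9, -6) + f(-1, 12))² = (-3/2 + 0)² = (-3/2)² = 9/4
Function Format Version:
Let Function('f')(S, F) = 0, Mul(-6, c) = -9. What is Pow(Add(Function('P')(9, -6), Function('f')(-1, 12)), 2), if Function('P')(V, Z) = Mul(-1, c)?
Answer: Rational(9, 4) ≈ 2.2500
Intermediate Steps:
c = Rational(3, 2) (c = Mul(Rational(-1, 6), -9) = Rational(3, 2) ≈ 1.5000)
Function('P')(V, Z) = Rational(-3, 2) (Function('P')(V, Z) = Mul(-1, Rational(3, 2)) = Rational(-3, 2))
Pow(Add(Function('P')(9, -6), Function('f')(-1, 12)), 2) = Pow(Add(Rational(-3, 2), 0), 2) = Pow(Rational(-3, 2), 2) = Rational(9, 4)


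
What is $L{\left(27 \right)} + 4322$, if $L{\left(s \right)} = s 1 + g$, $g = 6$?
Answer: $4355$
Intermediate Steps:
$L{\left(s \right)} = 6 + s$ ($L{\left(s \right)} = s 1 + 6 = s + 6 = 6 + s$)
$L{\left(27 \right)} + 4322 = \left(6 + 27\right) + 4322 = 33 + 4322 = 4355$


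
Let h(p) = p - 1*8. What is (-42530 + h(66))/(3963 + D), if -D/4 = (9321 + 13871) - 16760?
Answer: 42472/21765 ≈ 1.9514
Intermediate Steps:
h(p) = -8 + p (h(p) = p - 8 = -8 + p)
D = -25728 (D = -4*((9321 + 13871) - 16760) = -4*(23192 - 16760) = -4*6432 = -25728)
(-42530 + h(66))/(3963 + D) = (-42530 + (-8 + 66))/(3963 - 25728) = (-42530 + 58)/(-21765) = -42472*(-1/21765) = 42472/21765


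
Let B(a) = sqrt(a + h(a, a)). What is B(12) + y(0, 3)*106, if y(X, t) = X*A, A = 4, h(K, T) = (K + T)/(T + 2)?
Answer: 4*sqrt(42)/7 ≈ 3.7033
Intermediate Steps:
h(K, T) = (K + T)/(2 + T)
y(X, t) = 4*X (y(X, t) = X*4 = 4*X)
B(a) = sqrt(a + 2*a/(2 + a)) (B(a) = sqrt(a + (a + a)/(2 + a)) = sqrt(a + (2*a)/(2 + a)) = sqrt(a + 2*a/(2 + a)))
B(12) + y(0, 3)*106 = sqrt(12*(4 + 12)/(2 + 12)) + (4*0)*106 = sqrt(12*16/14) + 0*106 = sqrt(12*(1/14)*16) + 0 = sqrt(96/7) + 0 = 4*sqrt(42)/7 + 0 = 4*sqrt(42)/7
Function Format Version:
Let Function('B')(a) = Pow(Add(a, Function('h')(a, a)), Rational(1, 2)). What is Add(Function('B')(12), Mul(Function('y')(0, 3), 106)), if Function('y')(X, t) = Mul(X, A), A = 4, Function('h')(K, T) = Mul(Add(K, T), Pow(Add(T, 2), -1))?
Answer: Mul(Rational(4, 7), Pow(42, Rational(1, 2))) ≈ 3.7033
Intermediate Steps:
Function('h')(K, T) = Mul(Pow(Add(2, T), -1), Add(K, T)) (Function('h')(K, T) = Mul(Add(K, T), Pow(Add(2, T), -1)) = Mul(Pow(Add(2, T), -1), Add(K, T)))
Function('y')(X, t) = Mul(4, X) (Function('y')(X, t) = Mul(X, 4) = Mul(4, X))
Function('B')(a) = Pow(Add(a, Mul(2, a, Pow(Add(2, a), -1))), Rational(1, 2)) (Function('B')(a) = Pow(Add(a, Mul(Pow(Add(2, a), -1), Add(a, a))), Rational(1, 2)) = Pow(Add(a, Mul(Pow(Add(2, a), -1), Mul(2, a))), Rational(1, 2)) = Pow(Add(a, Mul(2, a, Pow(Add(2, a), -1))), Rational(1, 2)))
Add(Function('B')(12), Mul(Function('y')(0, 3), 106)) = Add(Pow(Mul(12, Pow(Add(2, 12), -1), Add(4, 12)), Rational(1, 2)), Mul(Mul(4, 0), 106)) = Add(Pow(Mul(12, Pow(14, -1), 16), Rational(1, 2)), Mul(0, 106)) = Add(Pow(Mul(12, Rational(1, 14), 16), Rational(1, 2)), 0) = Add(Pow(Rational(96, 7), Rational(1, 2)), 0) = Add(Mul(Rational(4, 7), Pow(42, Rational(1, 2))), 0) = Mul(Rational(4, 7), Pow(42, Rational(1, 2)))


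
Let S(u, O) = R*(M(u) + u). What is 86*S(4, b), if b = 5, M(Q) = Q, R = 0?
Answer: 0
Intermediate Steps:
S(u, O) = 0 (S(u, O) = 0*(u + u) = 0*(2*u) = 0)
86*S(4, b) = 86*0 = 0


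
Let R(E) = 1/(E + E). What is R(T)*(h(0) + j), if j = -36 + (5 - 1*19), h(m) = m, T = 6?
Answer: -25/6 ≈ -4.1667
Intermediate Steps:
R(E) = 1/(2*E)
j = -50 (j = -36 + (5 - 19) = -36 - 14 = -50)
R(T)*(h(0) + j) = ((1/2)/6)*(0 - 50) = ((1/2)*(1/6))*(-50) = (1/12)*(-50) = -25/6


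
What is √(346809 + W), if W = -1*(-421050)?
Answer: √767859 ≈ 876.28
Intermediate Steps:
W = 421050
√(346809 + W) = √(346809 + 421050) = √767859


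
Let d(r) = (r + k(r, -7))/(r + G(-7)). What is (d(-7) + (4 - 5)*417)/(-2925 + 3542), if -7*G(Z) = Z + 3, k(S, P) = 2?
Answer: -3746/5553 ≈ -0.67459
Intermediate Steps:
G(Z) = -3/7 - Z/7 (G(Z) = -(Z + 3)/7 = -(3 + Z)/7 = -3/7 - Z/7)
d(r) = (2 + r)/(4/7 + r) (d(r) = (r + 2)/(r + (-3/7 - ⅐*(-7))) = (2 + r)/(r + (-3/7 + 1)) = (2 + r)/(r + 4/7) = (2 + r)/(4/7 + r))
(d(-7) + (4 - 5)*417)/(-2925 + 3542) = (7*(2 - 7)/(4 + 7*(-7)) + (4 - 5)*417)/(-2925 + 3542) = (7*(-5)/(4 - 49) - 1*417)/617 = (7*(-5)/(-45) - 417)*(1/617) = (7*(-1/45)*(-5) - 417)*(1/617) = (7/9 - 417)*(1/617) = -3746/9*1/617 = -3746/5553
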